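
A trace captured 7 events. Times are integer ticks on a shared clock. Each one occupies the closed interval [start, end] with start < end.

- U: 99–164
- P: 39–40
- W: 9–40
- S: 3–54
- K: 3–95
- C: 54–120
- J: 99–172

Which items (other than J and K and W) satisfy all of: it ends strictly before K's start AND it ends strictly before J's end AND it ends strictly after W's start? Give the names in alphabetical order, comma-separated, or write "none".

none

Conditions: its end is strictly before K's start (X.end < 3) AND its end is strictly before J's end (X.end < 172) AND its end is strictly after W's start (X.end > 9).
C: end 120 < 3? ✗; end 120 < 172? ✓; end 120 > 9? ✓ → no.
P: end 40 < 3? ✗; end 40 < 172? ✓; end 40 > 9? ✓ → no.
S: end 54 < 3? ✗; end 54 < 172? ✓; end 54 > 9? ✓ → no.
U: end 164 < 3? ✗; end 164 < 172? ✓; end 164 > 9? ✓ → no.
Result: none.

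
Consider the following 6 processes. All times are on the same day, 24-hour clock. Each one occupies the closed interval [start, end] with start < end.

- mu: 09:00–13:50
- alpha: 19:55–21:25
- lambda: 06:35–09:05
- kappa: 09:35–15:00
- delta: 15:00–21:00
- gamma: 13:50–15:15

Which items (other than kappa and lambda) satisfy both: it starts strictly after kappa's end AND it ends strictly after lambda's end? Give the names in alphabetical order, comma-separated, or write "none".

alpha

Conditions: its start is strictly after kappa's end (X.start > 15:00) AND its end is strictly after lambda's end (X.end > 09:05).
alpha: start 19:55 > 15:00? ✓; end 21:25 > 09:05? ✓ → yes.
delta: start 15:00 > 15:00? ✗; end 21:00 > 09:05? ✓ → no.
gamma: start 13:50 > 15:00? ✗; end 15:15 > 09:05? ✓ → no.
mu: start 09:00 > 15:00? ✗; end 13:50 > 09:05? ✓ → no.
Result: alpha.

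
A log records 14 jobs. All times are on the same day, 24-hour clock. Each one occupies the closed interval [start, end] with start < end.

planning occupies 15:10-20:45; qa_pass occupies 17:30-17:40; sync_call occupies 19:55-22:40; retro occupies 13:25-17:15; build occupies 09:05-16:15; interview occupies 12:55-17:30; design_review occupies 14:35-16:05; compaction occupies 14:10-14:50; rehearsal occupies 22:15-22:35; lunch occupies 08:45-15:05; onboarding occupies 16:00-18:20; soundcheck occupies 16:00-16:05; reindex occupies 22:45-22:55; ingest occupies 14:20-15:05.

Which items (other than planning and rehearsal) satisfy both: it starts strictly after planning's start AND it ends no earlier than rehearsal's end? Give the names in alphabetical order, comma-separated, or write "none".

Conditions: its start is strictly after planning's start (X.start > 15:10) AND its end is no earlier than rehearsal's end (X.end >= 22:35).
build: start 09:05 > 15:10? ✗; end 16:15 >= 22:35? ✗ → no.
compaction: start 14:10 > 15:10? ✗; end 14:50 >= 22:35? ✗ → no.
design_review: start 14:35 > 15:10? ✗; end 16:05 >= 22:35? ✗ → no.
ingest: start 14:20 > 15:10? ✗; end 15:05 >= 22:35? ✗ → no.
interview: start 12:55 > 15:10? ✗; end 17:30 >= 22:35? ✗ → no.
lunch: start 08:45 > 15:10? ✗; end 15:05 >= 22:35? ✗ → no.
onboarding: start 16:00 > 15:10? ✓; end 18:20 >= 22:35? ✗ → no.
qa_pass: start 17:30 > 15:10? ✓; end 17:40 >= 22:35? ✗ → no.
reindex: start 22:45 > 15:10? ✓; end 22:55 >= 22:35? ✓ → yes.
retro: start 13:25 > 15:10? ✗; end 17:15 >= 22:35? ✗ → no.
soundcheck: start 16:00 > 15:10? ✓; end 16:05 >= 22:35? ✗ → no.
sync_call: start 19:55 > 15:10? ✓; end 22:40 >= 22:35? ✓ → yes.
Result: reindex, sync_call.

reindex, sync_call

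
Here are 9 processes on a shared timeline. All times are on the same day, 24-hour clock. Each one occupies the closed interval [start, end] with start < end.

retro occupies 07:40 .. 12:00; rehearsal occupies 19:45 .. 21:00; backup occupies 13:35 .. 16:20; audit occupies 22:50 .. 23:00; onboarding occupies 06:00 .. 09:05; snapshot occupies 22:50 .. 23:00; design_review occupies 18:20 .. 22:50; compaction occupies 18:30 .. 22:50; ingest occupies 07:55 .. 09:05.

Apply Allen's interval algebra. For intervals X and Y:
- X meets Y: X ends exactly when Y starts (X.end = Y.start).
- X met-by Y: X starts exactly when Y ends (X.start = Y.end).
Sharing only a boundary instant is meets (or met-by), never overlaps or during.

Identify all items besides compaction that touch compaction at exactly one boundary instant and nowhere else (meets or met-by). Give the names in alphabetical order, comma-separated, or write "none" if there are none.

Target compaction = [18:30, 22:50].
audit [22:50, 23:00] → met-by → yes.
backup [13:35, 16:20] → before → no.
design_review [18:20, 22:50] → finished-by → no.
ingest [07:55, 09:05] → before → no.
onboarding [06:00, 09:05] → before → no.
rehearsal [19:45, 21:00] → during → no.
retro [07:40, 12:00] → before → no.
snapshot [22:50, 23:00] → met-by → yes.
Result: audit, snapshot.

audit, snapshot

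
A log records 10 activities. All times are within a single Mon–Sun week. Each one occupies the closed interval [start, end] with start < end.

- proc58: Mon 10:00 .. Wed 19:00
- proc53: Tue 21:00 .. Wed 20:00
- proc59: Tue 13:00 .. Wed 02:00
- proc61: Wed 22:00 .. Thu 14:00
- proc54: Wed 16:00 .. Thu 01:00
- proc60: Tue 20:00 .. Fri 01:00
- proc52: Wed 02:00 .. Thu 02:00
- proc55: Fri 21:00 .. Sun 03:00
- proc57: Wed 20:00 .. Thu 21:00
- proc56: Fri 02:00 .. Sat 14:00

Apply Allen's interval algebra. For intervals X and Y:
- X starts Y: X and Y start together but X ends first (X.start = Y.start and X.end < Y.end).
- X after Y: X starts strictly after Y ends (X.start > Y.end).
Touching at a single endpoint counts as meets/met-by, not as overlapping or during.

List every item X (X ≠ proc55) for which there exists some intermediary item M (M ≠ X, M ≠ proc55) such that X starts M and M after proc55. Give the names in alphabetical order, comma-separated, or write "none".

Target proc55 = [Fri 21:00, Sun 03:00].
Intermediaries M with M after proc55: none.
Union: none.

none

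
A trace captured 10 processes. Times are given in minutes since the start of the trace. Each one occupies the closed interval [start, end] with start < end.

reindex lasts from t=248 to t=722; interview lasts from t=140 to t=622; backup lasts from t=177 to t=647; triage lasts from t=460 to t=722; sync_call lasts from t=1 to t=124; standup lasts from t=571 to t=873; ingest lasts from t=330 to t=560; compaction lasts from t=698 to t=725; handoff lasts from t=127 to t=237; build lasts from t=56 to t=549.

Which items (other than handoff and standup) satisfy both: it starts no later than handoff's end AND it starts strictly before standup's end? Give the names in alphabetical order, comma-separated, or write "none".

backup, build, interview, sync_call

Conditions: its start is no later than handoff's end (X.start <= t=237) AND its start is strictly before standup's end (X.start < t=873).
backup: start t=177 <= t=237? ✓; start t=177 < t=873? ✓ → yes.
build: start t=56 <= t=237? ✓; start t=56 < t=873? ✓ → yes.
compaction: start t=698 <= t=237? ✗; start t=698 < t=873? ✓ → no.
ingest: start t=330 <= t=237? ✗; start t=330 < t=873? ✓ → no.
interview: start t=140 <= t=237? ✓; start t=140 < t=873? ✓ → yes.
reindex: start t=248 <= t=237? ✗; start t=248 < t=873? ✓ → no.
sync_call: start t=1 <= t=237? ✓; start t=1 < t=873? ✓ → yes.
triage: start t=460 <= t=237? ✗; start t=460 < t=873? ✓ → no.
Result: backup, build, interview, sync_call.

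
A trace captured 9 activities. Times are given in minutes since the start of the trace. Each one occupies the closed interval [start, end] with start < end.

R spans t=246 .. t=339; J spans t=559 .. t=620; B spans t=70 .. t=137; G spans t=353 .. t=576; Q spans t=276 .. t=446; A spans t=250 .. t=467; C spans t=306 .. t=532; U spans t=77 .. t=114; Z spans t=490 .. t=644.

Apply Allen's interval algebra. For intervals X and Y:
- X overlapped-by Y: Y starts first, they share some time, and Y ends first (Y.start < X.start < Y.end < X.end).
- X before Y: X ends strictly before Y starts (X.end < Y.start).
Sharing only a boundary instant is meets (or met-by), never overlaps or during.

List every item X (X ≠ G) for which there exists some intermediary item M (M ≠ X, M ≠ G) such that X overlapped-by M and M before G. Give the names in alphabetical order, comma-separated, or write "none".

Target G = [t=353, t=576].
Intermediaries M with M before G: B, R, U.
Via B — items with X overlapped-by B: none.
Via R — items with X overlapped-by R: A, C, Q.
Via U — items with X overlapped-by U: none.
Union: A, C, Q.

A, C, Q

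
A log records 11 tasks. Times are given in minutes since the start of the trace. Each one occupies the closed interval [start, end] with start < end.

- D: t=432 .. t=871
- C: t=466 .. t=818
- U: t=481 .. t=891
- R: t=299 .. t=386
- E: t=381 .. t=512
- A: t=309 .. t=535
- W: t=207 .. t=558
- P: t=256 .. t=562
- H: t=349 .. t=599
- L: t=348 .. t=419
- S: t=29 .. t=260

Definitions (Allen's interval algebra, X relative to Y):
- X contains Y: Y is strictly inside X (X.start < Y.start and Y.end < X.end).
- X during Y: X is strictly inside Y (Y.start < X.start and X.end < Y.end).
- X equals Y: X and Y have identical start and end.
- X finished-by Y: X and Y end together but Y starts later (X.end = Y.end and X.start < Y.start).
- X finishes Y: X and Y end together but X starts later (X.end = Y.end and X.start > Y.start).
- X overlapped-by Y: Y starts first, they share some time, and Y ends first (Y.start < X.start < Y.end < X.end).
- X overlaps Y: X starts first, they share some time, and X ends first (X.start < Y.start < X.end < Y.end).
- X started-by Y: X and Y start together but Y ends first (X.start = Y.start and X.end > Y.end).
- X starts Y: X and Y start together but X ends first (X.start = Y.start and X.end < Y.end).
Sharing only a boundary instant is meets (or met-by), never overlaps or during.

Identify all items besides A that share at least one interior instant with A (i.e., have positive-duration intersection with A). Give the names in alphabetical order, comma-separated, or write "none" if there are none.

Target A = [t=309, t=535].
C [t=466, t=818] → overlapped-by → yes.
D [t=432, t=871] → overlapped-by → yes.
E [t=381, t=512] → during → yes.
H [t=349, t=599] → overlapped-by → yes.
L [t=348, t=419] → during → yes.
P [t=256, t=562] → contains → yes.
R [t=299, t=386] → overlaps → yes.
S [t=29, t=260] → before → no.
U [t=481, t=891] → overlapped-by → yes.
W [t=207, t=558] → contains → yes.
Result: C, D, E, H, L, P, R, U, W.

C, D, E, H, L, P, R, U, W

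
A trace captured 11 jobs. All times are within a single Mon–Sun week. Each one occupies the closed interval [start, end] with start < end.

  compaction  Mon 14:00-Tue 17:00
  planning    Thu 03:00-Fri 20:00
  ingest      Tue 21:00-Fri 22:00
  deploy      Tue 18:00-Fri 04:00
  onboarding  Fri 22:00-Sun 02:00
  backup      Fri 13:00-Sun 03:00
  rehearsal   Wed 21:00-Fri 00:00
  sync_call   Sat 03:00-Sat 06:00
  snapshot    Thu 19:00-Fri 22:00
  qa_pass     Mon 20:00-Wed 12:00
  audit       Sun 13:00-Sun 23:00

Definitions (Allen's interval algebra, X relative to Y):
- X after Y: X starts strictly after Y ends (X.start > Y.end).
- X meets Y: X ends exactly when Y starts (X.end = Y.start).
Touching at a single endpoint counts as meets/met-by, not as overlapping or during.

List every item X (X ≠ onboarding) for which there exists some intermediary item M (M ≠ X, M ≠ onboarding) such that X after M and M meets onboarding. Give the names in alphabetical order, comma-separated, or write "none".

Target onboarding = [Fri 22:00, Sun 02:00].
Intermediaries M with M meets onboarding: ingest, snapshot.
Via ingest — items with X after ingest: audit, sync_call.
Via snapshot — items with X after snapshot: audit, sync_call.
Union: audit, sync_call.

audit, sync_call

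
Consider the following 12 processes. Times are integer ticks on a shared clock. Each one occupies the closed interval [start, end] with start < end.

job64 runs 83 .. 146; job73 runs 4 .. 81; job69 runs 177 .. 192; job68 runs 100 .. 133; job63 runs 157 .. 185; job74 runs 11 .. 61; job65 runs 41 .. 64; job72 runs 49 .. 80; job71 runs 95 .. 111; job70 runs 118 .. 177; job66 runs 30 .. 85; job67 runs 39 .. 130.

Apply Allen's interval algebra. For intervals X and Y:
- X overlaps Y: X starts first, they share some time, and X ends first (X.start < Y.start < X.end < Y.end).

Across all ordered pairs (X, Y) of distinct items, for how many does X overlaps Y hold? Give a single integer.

17

Checking all 132 ordered pairs for relation 'overlaps'; matching pairs in alphabetical order:
(job63, job69): job63 overlaps job69 ✓
(job64, job70): job64 overlaps job70 ✓
(job65, job72): job65 overlaps job72 ✓
(job66, job64): job66 overlaps job64 ✓
(job66, job67): job66 overlaps job67 ✓
(job67, job64): job67 overlaps job64 ✓
(job67, job68): job67 overlaps job68 ✓
(job67, job70): job67 overlaps job70 ✓
(job68, job70): job68 overlaps job70 ✓
(job70, job63): job70 overlaps job63 ✓
(job71, job68): job71 overlaps job68 ✓
(job73, job66): job73 overlaps job66 ✓
(job73, job67): job73 overlaps job67 ✓
(job74, job65): job74 overlaps job65 ✓
(job74, job66): job74 overlaps job66 ✓
(job74, job67): job74 overlaps job67 ✓
(job74, job72): job74 overlaps job72 ✓
Count: 17.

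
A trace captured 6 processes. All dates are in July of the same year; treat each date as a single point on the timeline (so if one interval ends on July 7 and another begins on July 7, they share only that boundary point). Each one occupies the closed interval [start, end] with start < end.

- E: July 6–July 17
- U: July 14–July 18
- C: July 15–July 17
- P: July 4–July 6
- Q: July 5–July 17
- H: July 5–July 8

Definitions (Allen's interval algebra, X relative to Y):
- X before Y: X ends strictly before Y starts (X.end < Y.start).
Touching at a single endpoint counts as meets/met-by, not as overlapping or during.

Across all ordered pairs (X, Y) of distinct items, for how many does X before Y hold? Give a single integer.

4

Checking all 30 ordered pairs for relation 'before'; matching pairs in alphabetical order:
(H, C): H before C ✓
(H, U): H before U ✓
(P, C): P before C ✓
(P, U): P before U ✓
Count: 4.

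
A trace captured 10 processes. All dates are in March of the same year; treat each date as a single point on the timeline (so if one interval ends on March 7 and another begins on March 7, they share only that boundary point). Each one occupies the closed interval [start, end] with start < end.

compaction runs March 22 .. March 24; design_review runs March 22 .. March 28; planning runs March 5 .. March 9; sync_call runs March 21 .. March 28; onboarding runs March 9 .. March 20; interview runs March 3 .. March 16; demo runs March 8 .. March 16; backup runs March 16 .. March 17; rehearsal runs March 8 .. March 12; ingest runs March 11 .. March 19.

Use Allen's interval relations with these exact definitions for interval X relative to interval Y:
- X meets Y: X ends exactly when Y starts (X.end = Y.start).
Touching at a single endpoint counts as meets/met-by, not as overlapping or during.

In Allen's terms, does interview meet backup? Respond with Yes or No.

Yes

interview = [March 3, March 16], backup = [March 16, March 17].
Actual relation of interview to backup: meets.
Asked whether 'meets' holds → Yes.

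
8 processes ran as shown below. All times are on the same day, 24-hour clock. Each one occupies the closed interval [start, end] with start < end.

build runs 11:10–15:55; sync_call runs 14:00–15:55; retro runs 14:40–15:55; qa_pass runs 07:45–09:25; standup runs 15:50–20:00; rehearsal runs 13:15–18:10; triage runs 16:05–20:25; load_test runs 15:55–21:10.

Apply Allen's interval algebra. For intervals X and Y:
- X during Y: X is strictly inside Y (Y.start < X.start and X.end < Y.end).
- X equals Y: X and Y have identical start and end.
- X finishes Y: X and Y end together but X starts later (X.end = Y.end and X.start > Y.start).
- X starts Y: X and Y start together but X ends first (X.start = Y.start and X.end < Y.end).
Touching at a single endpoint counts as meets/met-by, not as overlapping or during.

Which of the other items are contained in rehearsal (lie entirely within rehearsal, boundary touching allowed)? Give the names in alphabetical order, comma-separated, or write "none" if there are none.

Target rehearsal = [13:15, 18:10].
build [11:10, 15:55] → overlaps → no.
load_test [15:55, 21:10] → overlapped-by → no.
qa_pass [07:45, 09:25] → before → no.
retro [14:40, 15:55] → during → yes.
standup [15:50, 20:00] → overlapped-by → no.
sync_call [14:00, 15:55] → during → yes.
triage [16:05, 20:25] → overlapped-by → no.
Result: retro, sync_call.

retro, sync_call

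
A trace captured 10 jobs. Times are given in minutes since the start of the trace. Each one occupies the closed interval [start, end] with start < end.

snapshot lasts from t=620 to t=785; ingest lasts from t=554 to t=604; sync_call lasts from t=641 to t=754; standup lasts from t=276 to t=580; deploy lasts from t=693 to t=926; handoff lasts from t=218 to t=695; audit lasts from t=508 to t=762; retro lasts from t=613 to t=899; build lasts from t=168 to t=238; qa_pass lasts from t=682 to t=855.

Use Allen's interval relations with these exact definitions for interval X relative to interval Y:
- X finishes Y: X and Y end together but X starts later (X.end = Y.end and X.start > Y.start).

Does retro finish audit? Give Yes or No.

retro = [t=613, t=899], audit = [t=508, t=762].
Actual relation of retro to audit: overlapped-by.
Asked whether 'finishes' holds → No.

No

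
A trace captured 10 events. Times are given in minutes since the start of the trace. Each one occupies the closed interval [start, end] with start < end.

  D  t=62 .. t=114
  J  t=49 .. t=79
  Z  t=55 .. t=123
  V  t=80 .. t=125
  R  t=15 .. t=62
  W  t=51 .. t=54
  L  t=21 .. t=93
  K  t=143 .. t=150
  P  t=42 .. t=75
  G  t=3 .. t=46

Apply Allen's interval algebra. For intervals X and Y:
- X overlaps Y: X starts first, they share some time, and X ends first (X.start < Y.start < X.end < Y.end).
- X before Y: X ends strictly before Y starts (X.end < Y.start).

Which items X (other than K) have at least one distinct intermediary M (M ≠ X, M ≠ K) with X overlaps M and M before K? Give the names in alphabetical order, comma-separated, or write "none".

D, G, J, L, P, R, Z

Target K = [t=143, t=150].
Intermediaries M with M before K: D, G, J, L, P, R, V, W, Z.
Via D — items with X overlaps D: J, L, P.
Via G — items with X overlaps G: none.
Via J — items with X overlaps J: P, R.
Via L — items with X overlaps L: G, R.
Via P — items with X overlaps P: G, R.
Via R — items with X overlaps R: G.
Via V — items with X overlaps V: D, L, Z.
Via W — items with X overlaps W: none.
Via Z — items with X overlaps Z: J, L, P, R.
Union: D, G, J, L, P, R, Z.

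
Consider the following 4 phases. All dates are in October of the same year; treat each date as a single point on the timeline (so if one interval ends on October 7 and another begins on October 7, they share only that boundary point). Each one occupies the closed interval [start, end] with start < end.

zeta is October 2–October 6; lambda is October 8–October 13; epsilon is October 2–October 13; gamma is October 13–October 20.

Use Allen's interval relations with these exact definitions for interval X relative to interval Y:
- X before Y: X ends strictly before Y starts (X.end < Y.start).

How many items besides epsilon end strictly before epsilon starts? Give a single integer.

0

Target epsilon = [October 2, October 13].
gamma [October 13, October 20] → met-by → no.
lambda [October 8, October 13] → finishes → no.
zeta [October 2, October 6] → starts → no.
Total: 0.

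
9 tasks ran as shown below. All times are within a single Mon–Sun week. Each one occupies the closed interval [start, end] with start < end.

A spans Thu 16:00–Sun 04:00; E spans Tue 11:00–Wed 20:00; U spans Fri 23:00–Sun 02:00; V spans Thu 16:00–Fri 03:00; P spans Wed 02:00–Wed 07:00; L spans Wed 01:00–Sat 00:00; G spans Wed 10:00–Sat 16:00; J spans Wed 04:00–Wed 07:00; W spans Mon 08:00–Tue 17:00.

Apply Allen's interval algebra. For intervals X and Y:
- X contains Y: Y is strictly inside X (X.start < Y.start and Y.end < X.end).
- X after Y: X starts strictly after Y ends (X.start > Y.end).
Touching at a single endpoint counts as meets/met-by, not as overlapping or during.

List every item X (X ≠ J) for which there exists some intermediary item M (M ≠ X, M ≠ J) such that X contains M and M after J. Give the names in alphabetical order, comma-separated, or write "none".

Target J = [Wed 04:00, Wed 07:00].
Intermediaries M with M after J: A, G, U, V.
Via A — items with X contains A: none.
Via G — items with X contains G: none.
Via U — items with X contains U: A.
Via V — items with X contains V: G, L.
Union: A, G, L.

A, G, L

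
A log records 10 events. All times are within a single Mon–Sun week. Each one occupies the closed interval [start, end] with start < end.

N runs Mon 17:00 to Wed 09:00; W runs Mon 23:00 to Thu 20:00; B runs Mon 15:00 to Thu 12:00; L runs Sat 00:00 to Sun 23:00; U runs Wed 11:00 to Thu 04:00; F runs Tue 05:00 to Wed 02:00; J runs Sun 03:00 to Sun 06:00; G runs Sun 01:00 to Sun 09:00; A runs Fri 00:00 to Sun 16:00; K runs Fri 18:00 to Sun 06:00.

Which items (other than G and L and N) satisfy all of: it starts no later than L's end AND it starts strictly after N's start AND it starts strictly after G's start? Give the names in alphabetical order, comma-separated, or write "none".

J

Conditions: its start is no later than L's end (X.start <= Sun 23:00) AND its start is strictly after N's start (X.start > Mon 17:00) AND its start is strictly after G's start (X.start > Sun 01:00).
A: start Fri 00:00 <= Sun 23:00? ✓; start Fri 00:00 > Mon 17:00? ✓; start Fri 00:00 > Sun 01:00? ✗ → no.
B: start Mon 15:00 <= Sun 23:00? ✓; start Mon 15:00 > Mon 17:00? ✗; start Mon 15:00 > Sun 01:00? ✗ → no.
F: start Tue 05:00 <= Sun 23:00? ✓; start Tue 05:00 > Mon 17:00? ✓; start Tue 05:00 > Sun 01:00? ✗ → no.
J: start Sun 03:00 <= Sun 23:00? ✓; start Sun 03:00 > Mon 17:00? ✓; start Sun 03:00 > Sun 01:00? ✓ → yes.
K: start Fri 18:00 <= Sun 23:00? ✓; start Fri 18:00 > Mon 17:00? ✓; start Fri 18:00 > Sun 01:00? ✗ → no.
U: start Wed 11:00 <= Sun 23:00? ✓; start Wed 11:00 > Mon 17:00? ✓; start Wed 11:00 > Sun 01:00? ✗ → no.
W: start Mon 23:00 <= Sun 23:00? ✓; start Mon 23:00 > Mon 17:00? ✓; start Mon 23:00 > Sun 01:00? ✗ → no.
Result: J.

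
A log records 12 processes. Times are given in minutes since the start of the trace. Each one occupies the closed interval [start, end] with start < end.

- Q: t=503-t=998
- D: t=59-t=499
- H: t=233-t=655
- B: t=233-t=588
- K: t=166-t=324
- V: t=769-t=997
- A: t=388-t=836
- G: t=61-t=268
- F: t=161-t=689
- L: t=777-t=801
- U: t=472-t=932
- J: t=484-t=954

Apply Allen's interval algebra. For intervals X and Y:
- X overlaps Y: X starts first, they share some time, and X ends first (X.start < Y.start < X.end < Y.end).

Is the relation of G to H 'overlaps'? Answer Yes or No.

Yes

G = [t=61, t=268], H = [t=233, t=655].
Actual relation of G to H: overlaps.
Asked whether 'overlaps' holds → Yes.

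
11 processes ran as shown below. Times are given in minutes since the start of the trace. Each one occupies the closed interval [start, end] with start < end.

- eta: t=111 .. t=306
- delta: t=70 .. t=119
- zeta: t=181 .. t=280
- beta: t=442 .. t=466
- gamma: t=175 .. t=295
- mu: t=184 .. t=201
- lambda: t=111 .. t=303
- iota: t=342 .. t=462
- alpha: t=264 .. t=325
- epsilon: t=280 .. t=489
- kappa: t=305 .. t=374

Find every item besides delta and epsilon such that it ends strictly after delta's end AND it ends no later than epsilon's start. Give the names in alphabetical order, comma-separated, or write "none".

Conditions: its end is strictly after delta's end (X.end > t=119) AND its end is no later than epsilon's start (X.end <= t=280).
alpha: end t=325 > t=119? ✓; end t=325 <= t=280? ✗ → no.
beta: end t=466 > t=119? ✓; end t=466 <= t=280? ✗ → no.
eta: end t=306 > t=119? ✓; end t=306 <= t=280? ✗ → no.
gamma: end t=295 > t=119? ✓; end t=295 <= t=280? ✗ → no.
iota: end t=462 > t=119? ✓; end t=462 <= t=280? ✗ → no.
kappa: end t=374 > t=119? ✓; end t=374 <= t=280? ✗ → no.
lambda: end t=303 > t=119? ✓; end t=303 <= t=280? ✗ → no.
mu: end t=201 > t=119? ✓; end t=201 <= t=280? ✓ → yes.
zeta: end t=280 > t=119? ✓; end t=280 <= t=280? ✓ → yes.
Result: mu, zeta.

mu, zeta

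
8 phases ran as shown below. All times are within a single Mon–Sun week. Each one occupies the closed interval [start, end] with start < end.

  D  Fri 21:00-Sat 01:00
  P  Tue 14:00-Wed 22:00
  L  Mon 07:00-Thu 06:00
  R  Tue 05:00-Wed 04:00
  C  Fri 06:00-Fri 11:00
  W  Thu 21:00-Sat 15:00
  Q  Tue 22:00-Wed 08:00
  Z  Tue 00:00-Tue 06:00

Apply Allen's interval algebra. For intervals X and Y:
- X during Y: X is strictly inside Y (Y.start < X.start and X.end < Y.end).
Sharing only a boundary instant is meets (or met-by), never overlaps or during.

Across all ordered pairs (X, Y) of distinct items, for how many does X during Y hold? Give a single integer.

7

Checking all 56 ordered pairs for relation 'during'; matching pairs in alphabetical order:
(C, W): C during W ✓
(D, W): D during W ✓
(P, L): P during L ✓
(Q, L): Q during L ✓
(Q, P): Q during P ✓
(R, L): R during L ✓
(Z, L): Z during L ✓
Count: 7.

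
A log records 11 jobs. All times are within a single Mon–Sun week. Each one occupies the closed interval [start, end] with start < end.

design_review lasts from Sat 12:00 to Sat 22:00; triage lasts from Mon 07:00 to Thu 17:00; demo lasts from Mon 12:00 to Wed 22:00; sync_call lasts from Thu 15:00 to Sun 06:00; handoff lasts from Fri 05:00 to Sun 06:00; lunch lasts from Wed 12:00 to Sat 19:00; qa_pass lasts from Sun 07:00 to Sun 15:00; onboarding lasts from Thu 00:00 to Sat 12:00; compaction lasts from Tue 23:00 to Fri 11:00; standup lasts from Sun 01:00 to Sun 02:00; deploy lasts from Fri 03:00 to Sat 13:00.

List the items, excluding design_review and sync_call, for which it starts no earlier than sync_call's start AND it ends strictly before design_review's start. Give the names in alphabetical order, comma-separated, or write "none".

Conditions: its start is no earlier than sync_call's start (X.start >= Thu 15:00) AND its end is strictly before design_review's start (X.end < Sat 12:00).
compaction: start Tue 23:00 >= Thu 15:00? ✗; end Fri 11:00 < Sat 12:00? ✓ → no.
demo: start Mon 12:00 >= Thu 15:00? ✗; end Wed 22:00 < Sat 12:00? ✓ → no.
deploy: start Fri 03:00 >= Thu 15:00? ✓; end Sat 13:00 < Sat 12:00? ✗ → no.
handoff: start Fri 05:00 >= Thu 15:00? ✓; end Sun 06:00 < Sat 12:00? ✗ → no.
lunch: start Wed 12:00 >= Thu 15:00? ✗; end Sat 19:00 < Sat 12:00? ✗ → no.
onboarding: start Thu 00:00 >= Thu 15:00? ✗; end Sat 12:00 < Sat 12:00? ✗ → no.
qa_pass: start Sun 07:00 >= Thu 15:00? ✓; end Sun 15:00 < Sat 12:00? ✗ → no.
standup: start Sun 01:00 >= Thu 15:00? ✓; end Sun 02:00 < Sat 12:00? ✗ → no.
triage: start Mon 07:00 >= Thu 15:00? ✗; end Thu 17:00 < Sat 12:00? ✓ → no.
Result: none.

none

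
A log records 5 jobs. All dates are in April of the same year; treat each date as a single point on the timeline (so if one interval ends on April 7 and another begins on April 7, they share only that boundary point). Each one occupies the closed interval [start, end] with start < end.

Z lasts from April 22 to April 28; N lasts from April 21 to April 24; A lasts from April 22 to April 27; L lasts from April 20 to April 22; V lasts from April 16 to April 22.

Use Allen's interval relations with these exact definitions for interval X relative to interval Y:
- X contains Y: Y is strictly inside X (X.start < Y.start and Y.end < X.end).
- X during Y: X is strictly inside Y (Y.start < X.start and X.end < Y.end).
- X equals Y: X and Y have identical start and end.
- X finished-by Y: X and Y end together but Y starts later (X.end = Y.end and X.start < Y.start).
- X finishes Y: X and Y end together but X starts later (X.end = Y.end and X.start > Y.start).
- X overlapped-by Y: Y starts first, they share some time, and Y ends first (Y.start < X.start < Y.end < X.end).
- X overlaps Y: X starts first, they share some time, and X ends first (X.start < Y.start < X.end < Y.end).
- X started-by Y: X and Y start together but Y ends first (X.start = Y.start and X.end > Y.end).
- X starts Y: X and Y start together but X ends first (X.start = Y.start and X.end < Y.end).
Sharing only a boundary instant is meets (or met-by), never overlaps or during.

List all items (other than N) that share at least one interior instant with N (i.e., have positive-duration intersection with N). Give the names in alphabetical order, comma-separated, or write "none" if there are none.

A, L, V, Z

Target N = [April 21, April 24].
A [April 22, April 27] → overlapped-by → yes.
L [April 20, April 22] → overlaps → yes.
V [April 16, April 22] → overlaps → yes.
Z [April 22, April 28] → overlapped-by → yes.
Result: A, L, V, Z.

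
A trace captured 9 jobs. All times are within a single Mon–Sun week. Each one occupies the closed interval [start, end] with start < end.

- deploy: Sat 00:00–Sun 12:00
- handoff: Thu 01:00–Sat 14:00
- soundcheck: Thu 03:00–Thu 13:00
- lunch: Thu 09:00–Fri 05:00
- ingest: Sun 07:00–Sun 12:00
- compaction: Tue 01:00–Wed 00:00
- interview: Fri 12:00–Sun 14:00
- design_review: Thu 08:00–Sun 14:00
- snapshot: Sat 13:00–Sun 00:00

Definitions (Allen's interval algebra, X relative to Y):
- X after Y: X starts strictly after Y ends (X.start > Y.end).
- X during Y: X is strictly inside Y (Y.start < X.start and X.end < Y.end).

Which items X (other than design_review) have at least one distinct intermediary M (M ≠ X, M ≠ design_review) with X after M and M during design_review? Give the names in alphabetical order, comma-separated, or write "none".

Target design_review = [Thu 08:00, Sun 14:00].
Intermediaries M with M during design_review: deploy, ingest, lunch, snapshot.
Via deploy — items with X after deploy: none.
Via ingest — items with X after ingest: none.
Via lunch — items with X after lunch: deploy, ingest, interview, snapshot.
Via snapshot — items with X after snapshot: ingest.
Union: deploy, ingest, interview, snapshot.

deploy, ingest, interview, snapshot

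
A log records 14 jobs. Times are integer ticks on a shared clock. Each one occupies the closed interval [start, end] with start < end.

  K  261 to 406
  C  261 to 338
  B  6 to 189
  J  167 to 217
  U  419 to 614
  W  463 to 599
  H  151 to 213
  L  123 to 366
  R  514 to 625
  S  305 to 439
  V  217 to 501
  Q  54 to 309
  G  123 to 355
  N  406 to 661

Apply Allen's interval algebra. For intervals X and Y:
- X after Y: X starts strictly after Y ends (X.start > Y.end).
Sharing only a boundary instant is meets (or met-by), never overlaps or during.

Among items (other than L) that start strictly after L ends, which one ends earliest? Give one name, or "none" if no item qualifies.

Target L = [123, 366].
B [6, 189] → overlaps → excluded.
C [261, 338] → during → excluded.
G [123, 355] → starts → excluded.
H [151, 213] → during → excluded.
J [167, 217] → during → excluded.
K [261, 406] → overlapped-by → excluded.
N [406, 661] → after → candidate.
Q [54, 309] → overlaps → excluded.
R [514, 625] → after → candidate.
S [305, 439] → overlapped-by → excluded.
U [419, 614] → after → candidate.
V [217, 501] → overlapped-by → excluded.
W [463, 599] → after → candidate.
Among candidates, earliest end is 599 → W.

W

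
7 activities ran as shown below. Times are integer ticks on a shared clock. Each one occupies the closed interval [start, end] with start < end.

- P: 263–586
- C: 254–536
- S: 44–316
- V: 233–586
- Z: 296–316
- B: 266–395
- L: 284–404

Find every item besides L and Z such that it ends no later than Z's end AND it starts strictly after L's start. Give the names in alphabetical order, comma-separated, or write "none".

none

Conditions: its end is no later than Z's end (X.end <= 316) AND its start is strictly after L's start (X.start > 284).
B: end 395 <= 316? ✗; start 266 > 284? ✗ → no.
C: end 536 <= 316? ✗; start 254 > 284? ✗ → no.
P: end 586 <= 316? ✗; start 263 > 284? ✗ → no.
S: end 316 <= 316? ✓; start 44 > 284? ✗ → no.
V: end 586 <= 316? ✗; start 233 > 284? ✗ → no.
Result: none.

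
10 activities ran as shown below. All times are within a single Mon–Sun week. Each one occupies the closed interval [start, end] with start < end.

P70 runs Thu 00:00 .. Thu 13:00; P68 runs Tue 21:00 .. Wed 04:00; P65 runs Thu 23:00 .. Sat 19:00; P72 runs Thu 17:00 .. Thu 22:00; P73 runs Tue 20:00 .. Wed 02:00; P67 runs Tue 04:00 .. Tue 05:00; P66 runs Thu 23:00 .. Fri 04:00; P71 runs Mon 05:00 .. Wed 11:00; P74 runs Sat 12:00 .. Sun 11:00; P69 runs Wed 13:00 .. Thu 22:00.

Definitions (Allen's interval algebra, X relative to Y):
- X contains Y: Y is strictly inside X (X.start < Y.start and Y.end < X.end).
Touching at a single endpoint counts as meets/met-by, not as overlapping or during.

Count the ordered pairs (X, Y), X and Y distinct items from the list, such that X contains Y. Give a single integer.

Checking all 90 ordered pairs for relation 'contains'; matching pairs in alphabetical order:
(P69, P70): P69 contains P70 ✓
(P71, P67): P71 contains P67 ✓
(P71, P68): P71 contains P68 ✓
(P71, P73): P71 contains P73 ✓
Count: 4.

4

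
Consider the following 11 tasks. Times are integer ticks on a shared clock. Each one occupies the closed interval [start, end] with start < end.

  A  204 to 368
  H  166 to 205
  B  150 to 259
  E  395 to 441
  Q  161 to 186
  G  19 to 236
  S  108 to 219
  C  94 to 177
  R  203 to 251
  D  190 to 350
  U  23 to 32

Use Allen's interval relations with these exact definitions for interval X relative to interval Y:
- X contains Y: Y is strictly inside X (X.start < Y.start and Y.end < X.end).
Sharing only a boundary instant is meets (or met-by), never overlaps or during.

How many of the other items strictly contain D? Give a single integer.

0

Target D = [190, 350].
A [204, 368] → overlapped-by → no.
B [150, 259] → overlaps → no.
C [94, 177] → before → no.
E [395, 441] → after → no.
G [19, 236] → overlaps → no.
H [166, 205] → overlaps → no.
Q [161, 186] → before → no.
R [203, 251] → during → no.
S [108, 219] → overlaps → no.
U [23, 32] → before → no.
Total: 0.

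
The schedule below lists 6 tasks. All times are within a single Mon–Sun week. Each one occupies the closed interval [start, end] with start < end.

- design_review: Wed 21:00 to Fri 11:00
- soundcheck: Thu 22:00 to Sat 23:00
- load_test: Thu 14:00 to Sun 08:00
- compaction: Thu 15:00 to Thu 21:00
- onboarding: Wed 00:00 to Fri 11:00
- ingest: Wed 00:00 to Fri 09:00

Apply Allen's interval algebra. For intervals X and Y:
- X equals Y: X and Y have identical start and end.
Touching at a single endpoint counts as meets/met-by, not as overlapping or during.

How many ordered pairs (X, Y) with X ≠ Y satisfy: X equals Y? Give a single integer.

Checking all 30 ordered pairs for relation 'equals'; matching pairs in alphabetical order:
No pair satisfies it.
Count: 0.

0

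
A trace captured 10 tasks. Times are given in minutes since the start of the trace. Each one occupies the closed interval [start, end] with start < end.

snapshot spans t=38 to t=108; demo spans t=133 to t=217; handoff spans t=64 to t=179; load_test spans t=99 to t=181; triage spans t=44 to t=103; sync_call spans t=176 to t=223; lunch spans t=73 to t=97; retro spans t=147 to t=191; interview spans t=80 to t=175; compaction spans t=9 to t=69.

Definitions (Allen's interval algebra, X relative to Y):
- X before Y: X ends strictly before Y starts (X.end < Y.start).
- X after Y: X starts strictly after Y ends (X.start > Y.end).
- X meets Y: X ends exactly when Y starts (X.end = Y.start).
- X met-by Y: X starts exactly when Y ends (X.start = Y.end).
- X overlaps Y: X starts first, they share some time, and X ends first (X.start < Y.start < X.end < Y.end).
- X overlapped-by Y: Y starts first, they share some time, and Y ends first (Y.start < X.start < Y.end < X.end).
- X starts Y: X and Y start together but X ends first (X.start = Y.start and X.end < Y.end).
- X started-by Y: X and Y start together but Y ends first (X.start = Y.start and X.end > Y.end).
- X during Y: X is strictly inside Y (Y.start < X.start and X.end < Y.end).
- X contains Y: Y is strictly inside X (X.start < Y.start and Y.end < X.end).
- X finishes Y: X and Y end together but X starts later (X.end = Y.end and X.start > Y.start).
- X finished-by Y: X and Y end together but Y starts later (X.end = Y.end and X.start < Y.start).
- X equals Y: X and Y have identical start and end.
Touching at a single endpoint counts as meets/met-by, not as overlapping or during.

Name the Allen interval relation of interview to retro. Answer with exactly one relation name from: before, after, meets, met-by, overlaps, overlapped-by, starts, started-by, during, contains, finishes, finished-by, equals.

overlaps

interview = [t=80, t=175]; retro = [t=147, t=191].
Compare endpoints: interview.start < retro.start, interview.start < retro.end, interview.end > retro.start, interview.end < retro.end.
That pattern is 'overlaps'.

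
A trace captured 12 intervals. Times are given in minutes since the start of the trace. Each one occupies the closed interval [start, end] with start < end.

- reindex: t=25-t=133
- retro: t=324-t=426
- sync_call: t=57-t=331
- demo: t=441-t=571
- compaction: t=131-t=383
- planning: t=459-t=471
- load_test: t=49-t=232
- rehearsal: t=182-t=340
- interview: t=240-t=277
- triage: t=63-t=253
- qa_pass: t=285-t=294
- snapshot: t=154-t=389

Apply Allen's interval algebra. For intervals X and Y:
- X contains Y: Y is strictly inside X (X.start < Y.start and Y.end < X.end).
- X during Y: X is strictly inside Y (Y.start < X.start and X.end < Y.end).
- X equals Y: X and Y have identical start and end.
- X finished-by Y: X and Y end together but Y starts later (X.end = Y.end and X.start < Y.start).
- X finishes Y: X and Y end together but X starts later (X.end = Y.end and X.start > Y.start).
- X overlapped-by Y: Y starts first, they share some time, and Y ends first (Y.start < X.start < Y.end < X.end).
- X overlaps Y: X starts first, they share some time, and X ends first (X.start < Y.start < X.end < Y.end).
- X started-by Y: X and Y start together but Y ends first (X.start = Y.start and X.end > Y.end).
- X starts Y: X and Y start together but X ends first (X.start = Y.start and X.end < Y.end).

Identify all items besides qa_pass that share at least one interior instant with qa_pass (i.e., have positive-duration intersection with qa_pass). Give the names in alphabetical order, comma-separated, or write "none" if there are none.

Target qa_pass = [t=285, t=294].
compaction [t=131, t=383] → contains → yes.
demo [t=441, t=571] → after → no.
interview [t=240, t=277] → before → no.
load_test [t=49, t=232] → before → no.
planning [t=459, t=471] → after → no.
rehearsal [t=182, t=340] → contains → yes.
reindex [t=25, t=133] → before → no.
retro [t=324, t=426] → after → no.
snapshot [t=154, t=389] → contains → yes.
sync_call [t=57, t=331] → contains → yes.
triage [t=63, t=253] → before → no.
Result: compaction, rehearsal, snapshot, sync_call.

compaction, rehearsal, snapshot, sync_call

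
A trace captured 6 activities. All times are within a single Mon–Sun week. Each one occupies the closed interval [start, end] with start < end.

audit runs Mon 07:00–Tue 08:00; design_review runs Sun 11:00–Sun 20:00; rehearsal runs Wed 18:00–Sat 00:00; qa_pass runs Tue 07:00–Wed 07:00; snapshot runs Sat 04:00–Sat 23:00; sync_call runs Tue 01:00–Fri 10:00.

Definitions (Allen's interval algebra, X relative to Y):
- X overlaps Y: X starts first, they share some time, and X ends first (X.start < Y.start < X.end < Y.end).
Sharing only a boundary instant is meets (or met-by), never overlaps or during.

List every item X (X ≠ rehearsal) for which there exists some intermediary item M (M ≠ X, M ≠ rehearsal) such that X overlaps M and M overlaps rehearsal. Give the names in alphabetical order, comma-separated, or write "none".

audit

Target rehearsal = [Wed 18:00, Sat 00:00].
Intermediaries M with M overlaps rehearsal: sync_call.
Via sync_call — items with X overlaps sync_call: audit.
Union: audit.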